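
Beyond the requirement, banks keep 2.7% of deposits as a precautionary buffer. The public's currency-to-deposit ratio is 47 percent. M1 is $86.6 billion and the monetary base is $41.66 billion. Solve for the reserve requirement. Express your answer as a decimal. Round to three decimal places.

Using m = M/MB = 86.6/41.66 ≈ 2.078733. Since m = (1 + c)/(c + rr + e), the denominator satisfies c + rr + e = (1 + c)/m = (1 + 0.47) / 2.078733 ≈ 0.707162.
With c = 0.47 and e = 0.027, the reserve requirement is 0.707162 − 0.47 − 0.027 = 0.210162.

0.210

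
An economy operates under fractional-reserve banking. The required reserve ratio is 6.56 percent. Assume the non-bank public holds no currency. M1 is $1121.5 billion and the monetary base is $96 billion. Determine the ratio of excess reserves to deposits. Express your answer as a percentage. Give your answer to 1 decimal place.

Using m = M/MB = 1121.5/96 ≈ 11.682292. Since m = (1 + c)/(c + rr + e), the denominator satisfies c + rr + e = (1 + c)/m = (1 + 0) / 11.682292 ≈ 0.085600.
With c = 0 and rr = 0.0656, the ratio of excess reserves to deposits is 0.085600 − 0 − 0.0656 = 0.02.

2.0%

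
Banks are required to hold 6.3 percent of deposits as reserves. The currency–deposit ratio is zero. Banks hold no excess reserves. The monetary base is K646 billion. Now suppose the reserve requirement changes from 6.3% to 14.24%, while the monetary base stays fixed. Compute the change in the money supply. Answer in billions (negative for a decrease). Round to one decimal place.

Initially m₁ = 1 / (0.063) ≈ 15.87302, so M₁ = 15.87302 × 646 ≈ 10253.9709 billion.
After the change m₂ = 1 / (0.1424) ≈ 7.02247, so M₂ = 7.02247 × 646 ≈ 4536.5156 billion.
ΔM = M₂ − M₁ = 4536.5156 − 10253.9709 = -5717.4553 billion.

-5717.5 billion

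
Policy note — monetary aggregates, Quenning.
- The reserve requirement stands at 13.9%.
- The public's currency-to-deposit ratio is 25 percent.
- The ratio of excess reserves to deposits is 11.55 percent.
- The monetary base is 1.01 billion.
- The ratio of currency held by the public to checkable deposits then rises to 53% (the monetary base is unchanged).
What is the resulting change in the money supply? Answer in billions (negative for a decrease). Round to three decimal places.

-0.533 billion

Initially m₁ = (1 + 0.25) / (0.139 + 0.1155 + 0.25) ≈ 2.47770, so M₁ = 2.47770 × 1.01 ≈ 2.5025 billion.
After the change m₂ = (1 + 0.53) / (0.139 + 0.1155 + 0.53) ≈ 1.95029, so M₂ = 1.95029 × 1.01 ≈ 1.9698 billion.
ΔM = M₂ − M₁ = 1.9698 − 2.5025 = -0.5327 billion.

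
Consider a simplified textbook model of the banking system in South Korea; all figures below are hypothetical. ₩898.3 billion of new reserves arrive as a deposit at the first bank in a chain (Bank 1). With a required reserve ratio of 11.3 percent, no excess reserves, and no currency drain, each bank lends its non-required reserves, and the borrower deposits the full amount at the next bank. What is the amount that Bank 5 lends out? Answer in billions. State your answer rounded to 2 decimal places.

₩493.22 billion

Each bank lends a fraction (1 − rr) = 0.8870 of the deposit it receives, so Bank 5 receives 898.3·0.8870^4 and lends 898.3·0.8870^5 ≈ 493.2187 billion.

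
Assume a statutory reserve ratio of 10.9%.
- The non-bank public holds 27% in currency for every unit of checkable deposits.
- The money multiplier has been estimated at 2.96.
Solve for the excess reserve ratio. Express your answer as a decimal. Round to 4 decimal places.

0.0501

Using m = 2.96. Since m = (1 + c)/(c + rr + e), the denominator satisfies c + rr + e = (1 + c)/m = (1 + 0.27) / 2.96 ≈ 0.429054.
With c = 0.27 and rr = 0.109, the excess reserve ratio is 0.429054 − 0.27 − 0.109 = 0.050054.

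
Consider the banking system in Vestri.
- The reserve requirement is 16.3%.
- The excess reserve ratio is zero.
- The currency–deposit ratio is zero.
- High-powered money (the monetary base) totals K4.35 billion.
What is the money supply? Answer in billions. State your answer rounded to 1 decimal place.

With no currency drain or excess reserves, the money multiplier is m = 1/rr = 1/0.163 ≈ 6.1350.
Money supply M = m × MB = 6.1350 × 4.35 ≈ 26.6872 billion.

K26.7 billion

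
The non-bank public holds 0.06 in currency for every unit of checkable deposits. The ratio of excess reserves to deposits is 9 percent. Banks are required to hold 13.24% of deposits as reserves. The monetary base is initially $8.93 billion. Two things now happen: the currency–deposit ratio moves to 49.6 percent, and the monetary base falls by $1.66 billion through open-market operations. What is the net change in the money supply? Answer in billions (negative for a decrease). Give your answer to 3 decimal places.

Before: m₁ = (1 + 0.06) / (0.1324 + 0.09 + 0.06) ≈ 3.75354, MB₁ = 8.93, so M₁ = 3.75354 × 8.93 ≈ 33.5191 billion.
After: m₂ = (1 + 0.496) / (0.1324 + 0.09 + 0.496) ≈ 2.08241, MB₂ = 8.93 − 1.66 = 7.27, so M₂ = 2.08241 × 7.27 ≈ 15.1391 billion.
ΔM = M₂ − M₁ = 15.1391 − 33.5191 = -18.38 billion.

-18.380 billion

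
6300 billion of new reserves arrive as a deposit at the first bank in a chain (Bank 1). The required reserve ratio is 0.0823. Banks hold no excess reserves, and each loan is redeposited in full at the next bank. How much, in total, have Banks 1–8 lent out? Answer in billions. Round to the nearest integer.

Bank i lends (1 − rr)^i of the original deposit: Bank 1 lends 6300·0.9177 = 5781.5100, Bank 2 lends 6300·0.9177² ≈ 5305.6917, and so on.
Summing a geometric series: total = 6300·[0.9177·(1 − 0.9177^8) / (1 − 0.9177)] ≈ 34910.7763 billion.

34911 billion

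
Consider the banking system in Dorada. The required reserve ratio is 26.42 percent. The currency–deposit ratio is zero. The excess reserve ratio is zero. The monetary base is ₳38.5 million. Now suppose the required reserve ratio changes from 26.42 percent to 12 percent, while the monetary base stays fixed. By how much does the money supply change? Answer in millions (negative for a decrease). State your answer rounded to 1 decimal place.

Initially m₁ = 1 / (0.2642) ≈ 3.7850, so M₁ = 3.7850 × 38.5 = 145.7225 million.
After the change m₂ = 1 / (0.12) ≈ 8.3333, so M₂ = 8.3333 × 38.5 ≈ 320.832 million.
ΔM = M₂ − M₁ = 320.832 − 145.7225 = 175.1095 million.

₳175.1 million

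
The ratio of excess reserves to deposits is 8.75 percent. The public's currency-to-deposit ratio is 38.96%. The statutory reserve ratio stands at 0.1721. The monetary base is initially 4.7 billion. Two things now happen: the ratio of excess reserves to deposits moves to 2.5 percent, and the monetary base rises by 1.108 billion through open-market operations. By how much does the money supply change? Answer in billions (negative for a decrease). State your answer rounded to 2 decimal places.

3.70 billion

Before: m₁ = (1 + 0.3896) / (0.1721 + 0.0875 + 0.3896) ≈ 2.1405, MB₁ = 4.7, so M₁ = 2.1405 × 4.7 ≈ 10.0603 billion.
After: m₂ = (1 + 0.3896) / (0.1721 + 0.025 + 0.3896) ≈ 2.3685, MB₂ = 4.7 + 1.108 = 5.808, so M₂ = 2.3685 × 5.808 ≈ 13.7562 billion.
ΔM = M₂ − M₁ = 13.7562 − 10.0603 = 3.6959 billion.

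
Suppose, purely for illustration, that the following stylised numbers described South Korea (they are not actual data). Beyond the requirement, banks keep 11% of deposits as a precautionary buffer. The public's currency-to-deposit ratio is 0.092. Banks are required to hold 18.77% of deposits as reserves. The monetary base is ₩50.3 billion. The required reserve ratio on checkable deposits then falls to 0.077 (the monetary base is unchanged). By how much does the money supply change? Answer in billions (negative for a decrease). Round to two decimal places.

₩55.92 billion

Initially m₁ = (1 + 0.092) / (0.1877 + 0.11 + 0.092) ≈ 2.80216, so M₁ = 2.80216 × 50.3 ≈ 140.9486 billion.
After the change m₂ = (1 + 0.092) / (0.077 + 0.11 + 0.092) ≈ 3.91398, so M₂ = 3.91398 × 50.3 ≈ 196.8732 billion.
ΔM = M₂ − M₁ = 196.8732 − 140.9486 = 55.9246 billion.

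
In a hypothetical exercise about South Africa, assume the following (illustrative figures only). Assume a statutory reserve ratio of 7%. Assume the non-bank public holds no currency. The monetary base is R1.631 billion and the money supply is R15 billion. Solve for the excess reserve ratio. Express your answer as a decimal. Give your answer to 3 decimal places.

Using m = M/MB = 15/1.631 ≈ 9.196812. Since m = (1 + c)/(c + rr + e), the denominator satisfies c + rr + e = (1 + c)/m = (1 + 0) / 9.196812 ≈ 0.108733.
With c = 0 and rr = 0.07, the excess reserve ratio is 0.108733 − 0 − 0.07 = 0.038733.

0.039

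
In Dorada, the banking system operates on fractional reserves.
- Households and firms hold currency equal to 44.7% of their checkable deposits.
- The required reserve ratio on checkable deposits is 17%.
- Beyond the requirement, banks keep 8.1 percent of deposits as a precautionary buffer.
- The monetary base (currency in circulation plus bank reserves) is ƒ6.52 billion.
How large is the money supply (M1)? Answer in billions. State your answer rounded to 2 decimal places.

The money multiplier is m = (1 + c) / (rr + e + c) = (1 + 0.447) / (0.17 + 0.081 + 0.447) ≈ 2.0731.
So M = m × MB = 2.0731 × 6.52 ≈ 13.5166 billion.

ƒ13.52 billion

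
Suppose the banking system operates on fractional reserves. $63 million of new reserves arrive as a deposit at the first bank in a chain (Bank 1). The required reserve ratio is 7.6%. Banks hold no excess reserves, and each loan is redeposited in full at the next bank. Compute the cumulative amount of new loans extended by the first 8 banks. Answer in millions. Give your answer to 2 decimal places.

$358.97 million

Bank i lends (1 − rr)^i of the original deposit: Bank 1 lends 63·0.9240 = 58.2120, Bank 2 lends 63·0.9240² ≈ 53.7879, and so on.
Summing a geometric series: total = 63·[0.9240·(1 − 0.9240^8) / (1 − 0.9240)] ≈ 358.9658 million.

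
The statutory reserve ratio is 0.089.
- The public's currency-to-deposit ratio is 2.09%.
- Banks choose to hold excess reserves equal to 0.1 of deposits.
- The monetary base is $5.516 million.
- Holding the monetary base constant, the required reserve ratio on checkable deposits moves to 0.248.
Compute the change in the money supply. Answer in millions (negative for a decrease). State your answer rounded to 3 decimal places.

-11.563 million

Initially m₁ = (1 + 0.0209) / (0.089 + 0.1 + 0.0209) ≈ 4.86374, so M₁ = 4.86374 × 5.516 ≈ 26.8284 million.
After the change m₂ = (1 + 0.0209) / (0.248 + 0.1 + 0.0209) ≈ 2.76742, so M₂ = 2.76742 × 5.516 ≈ 15.2651 million.
ΔM = M₂ − M₁ = 15.2651 − 26.8284 = -11.5633 million.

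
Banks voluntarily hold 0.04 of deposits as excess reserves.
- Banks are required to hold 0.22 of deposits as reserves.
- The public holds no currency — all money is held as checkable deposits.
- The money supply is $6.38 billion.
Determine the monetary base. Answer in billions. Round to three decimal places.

$1.659 billion

The money multiplier is m = 1 / (rr + e) = 1 / (0.22 + 0.04) ≈ 3.84615.
MB = M / m = 6.38 / 3.84615 ≈ 1.6588 billion.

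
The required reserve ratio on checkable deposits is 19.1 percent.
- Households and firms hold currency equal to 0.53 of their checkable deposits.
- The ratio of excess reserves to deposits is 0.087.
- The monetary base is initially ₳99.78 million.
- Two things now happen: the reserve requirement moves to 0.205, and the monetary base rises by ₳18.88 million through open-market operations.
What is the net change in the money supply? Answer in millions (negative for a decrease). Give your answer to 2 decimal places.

Before: m₁ = (1 + 0.53) / (0.191 + 0.087 + 0.53) ≈ 1.893564, MB₁ = 99.78, so M₁ = 1.893564 × 99.78 ≈ 188.9398 million.
After: m₂ = (1 + 0.53) / (0.205 + 0.087 + 0.53) ≈ 1.861314, MB₂ = 99.78 + 18.88 = 118.66, so M₂ = 1.861314 × 118.66 ≈ 220.8635 million.
ΔM = M₂ − M₁ = 220.8635 − 188.9398 = 31.9237 million.

₳31.92 million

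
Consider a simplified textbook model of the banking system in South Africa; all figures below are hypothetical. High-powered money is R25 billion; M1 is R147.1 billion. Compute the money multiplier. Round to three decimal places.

The money multiplier is m = M / MB = 147.1 / 25 = 5.88400.

5.884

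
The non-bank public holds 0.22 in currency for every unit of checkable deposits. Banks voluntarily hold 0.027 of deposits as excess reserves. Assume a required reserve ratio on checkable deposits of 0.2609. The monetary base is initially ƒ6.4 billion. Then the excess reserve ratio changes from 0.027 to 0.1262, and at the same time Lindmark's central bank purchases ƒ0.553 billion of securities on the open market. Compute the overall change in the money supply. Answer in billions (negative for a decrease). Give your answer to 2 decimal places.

-1.40 billion

Before: m₁ = (1 + 0.22) / (0.2609 + 0.027 + 0.22) ≈ 2.4020, MB₁ = 6.4, so M₁ = 2.4020 × 6.4 = 15.3728 billion.
After: m₂ = (1 + 0.22) / (0.2609 + 0.1262 + 0.22) ≈ 2.0096, MB₂ = 6.4 + 0.553 = 6.953, so M₂ = 2.0096 × 6.953 ≈ 13.9727 billion.
ΔM = M₂ − M₁ = 13.9727 − 15.3728 = -1.4001 billion.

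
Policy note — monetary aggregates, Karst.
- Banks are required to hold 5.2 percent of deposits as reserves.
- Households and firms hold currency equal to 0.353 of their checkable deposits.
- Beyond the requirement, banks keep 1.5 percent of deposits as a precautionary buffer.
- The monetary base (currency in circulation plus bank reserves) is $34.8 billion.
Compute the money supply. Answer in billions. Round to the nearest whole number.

The money multiplier is m = (1 + c) / (rr + e + c) = (1 + 0.353) / (0.052 + 0.015 + 0.353) ≈ 3.2214.
So M = m × MB = 3.2214 × 34.8 ≈ 112.1047 billion.

$112 billion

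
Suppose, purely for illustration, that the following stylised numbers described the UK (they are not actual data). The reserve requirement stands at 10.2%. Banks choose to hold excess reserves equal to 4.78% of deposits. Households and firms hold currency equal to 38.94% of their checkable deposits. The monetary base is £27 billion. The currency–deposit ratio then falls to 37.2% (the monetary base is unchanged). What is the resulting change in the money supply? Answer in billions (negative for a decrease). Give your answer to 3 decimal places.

Initially m₁ = (1 + 0.3894) / (0.102 + 0.0478 + 0.3894) ≈ 2.576780, so M₁ = 2.576780 × 27 ≈ 69.5731 billion.
After the change m₂ = (1 + 0.372) / (0.102 + 0.0478 + 0.372) ≈ 2.629360, so M₂ = 2.629360 × 27 ≈ 70.9927 billion.
ΔM = M₂ − M₁ = 70.9927 − 69.5731 = 1.4196 billion.

£1.420 billion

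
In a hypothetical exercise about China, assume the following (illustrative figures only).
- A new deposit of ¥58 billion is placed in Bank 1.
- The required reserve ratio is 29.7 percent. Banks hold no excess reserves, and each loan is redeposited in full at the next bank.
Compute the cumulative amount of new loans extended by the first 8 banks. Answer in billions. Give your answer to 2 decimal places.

Bank i lends (1 − rr)^i of the original deposit: Bank 1 lends 58·0.7030 = 40.7740, Bank 2 lends 58·0.7030² ≈ 28.6641, and so on.
Summing a geometric series: total = 58·[0.7030·(1 − 0.7030^8) / (1 − 0.7030)] ≈ 129.0965 billion.

¥129.10 billion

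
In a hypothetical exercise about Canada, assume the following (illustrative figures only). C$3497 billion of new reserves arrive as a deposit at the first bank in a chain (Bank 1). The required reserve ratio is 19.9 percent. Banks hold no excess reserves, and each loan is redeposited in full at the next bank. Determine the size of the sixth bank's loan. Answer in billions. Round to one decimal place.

C$923.6 billion

Each bank lends a fraction (1 − rr) = 0.8010 of the deposit it receives, so Bank 6 receives 3497·0.8010^5 and lends 3497·0.8010^6 ≈ 923.6145 billion.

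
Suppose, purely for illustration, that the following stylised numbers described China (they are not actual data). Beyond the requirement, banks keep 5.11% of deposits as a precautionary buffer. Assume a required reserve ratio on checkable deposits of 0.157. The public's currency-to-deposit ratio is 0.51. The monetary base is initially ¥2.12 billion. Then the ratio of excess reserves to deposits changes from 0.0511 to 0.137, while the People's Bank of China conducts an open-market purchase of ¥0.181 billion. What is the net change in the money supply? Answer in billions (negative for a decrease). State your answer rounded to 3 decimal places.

Before: m₁ = (1 + 0.51) / (0.157 + 0.0511 + 0.51) ≈ 2.10277, MB₁ = 2.12, so M₁ = 2.10277 × 2.12 ≈ 4.4579 billion.
After: m₂ = (1 + 0.51) / (0.157 + 0.137 + 0.51) ≈ 1.87811, MB₂ = 2.12 + 0.181 = 2.301, so M₂ = 1.87811 × 2.301 ≈ 4.3215 billion.
ΔM = M₂ − M₁ = 4.3215 − 4.4579 = -0.1364 billion.

-0.136 billion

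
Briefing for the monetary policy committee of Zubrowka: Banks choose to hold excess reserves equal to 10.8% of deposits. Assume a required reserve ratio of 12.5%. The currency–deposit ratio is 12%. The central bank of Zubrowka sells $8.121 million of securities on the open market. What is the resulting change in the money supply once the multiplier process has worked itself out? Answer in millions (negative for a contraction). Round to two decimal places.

The money multiplier is m = (1 + c) / (rr + e + c) = (1 + 0.12) / (0.125 + 0.108 + 0.12) ≈ 3.1728.
The sale removes 8.121 million of base, so ΔM = m × ΔMB = 3.1728 × (−8.121) ≈ -25.7663 million.

-25.77 million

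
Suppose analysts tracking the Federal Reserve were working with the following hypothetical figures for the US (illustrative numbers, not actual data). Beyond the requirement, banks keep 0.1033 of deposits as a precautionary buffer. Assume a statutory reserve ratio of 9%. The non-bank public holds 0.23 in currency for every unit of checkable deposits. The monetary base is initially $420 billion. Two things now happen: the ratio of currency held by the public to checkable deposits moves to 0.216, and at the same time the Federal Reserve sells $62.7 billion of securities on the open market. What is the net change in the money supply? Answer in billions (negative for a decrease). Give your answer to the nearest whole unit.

Before: m₁ = (1 + 0.23) / (0.09 + 0.1033 + 0.23) ≈ 2.9057, MB₁ = 420, so M₁ = 2.9057 × 420 = 1220.394 billion.
After: m₂ = (1 + 0.216) / (0.09 + 0.1033 + 0.216) ≈ 2.9709, MB₂ = 420 − 62.7 = 357.3, so M₂ = 2.9709 × 357.3 ≈ 1061.5026 billion.
ΔM = M₂ − M₁ = 1061.5026 − 1220.394 = -158.8914 billion.

-159 billion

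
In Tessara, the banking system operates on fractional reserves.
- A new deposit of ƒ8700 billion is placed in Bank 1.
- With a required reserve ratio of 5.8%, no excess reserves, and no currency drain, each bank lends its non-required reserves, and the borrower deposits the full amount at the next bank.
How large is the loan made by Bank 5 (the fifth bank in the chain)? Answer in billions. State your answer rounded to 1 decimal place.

ƒ6453.2 billion

Each bank lends a fraction (1 − rr) = 0.9420 of the deposit it receives, so Bank 5 receives 8700·0.9420^4 and lends 8700·0.9420^5 ≈ 6453.1798 billion.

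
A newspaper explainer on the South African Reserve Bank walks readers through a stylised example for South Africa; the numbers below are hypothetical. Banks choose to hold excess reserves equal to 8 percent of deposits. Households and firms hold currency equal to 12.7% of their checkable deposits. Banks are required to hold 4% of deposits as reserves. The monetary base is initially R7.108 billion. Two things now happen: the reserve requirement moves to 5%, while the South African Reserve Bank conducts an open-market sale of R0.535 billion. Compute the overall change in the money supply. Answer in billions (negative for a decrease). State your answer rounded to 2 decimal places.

-3.61 billion

Before: m₁ = (1 + 0.127) / (0.04 + 0.08 + 0.127) ≈ 4.5628, MB₁ = 7.108, so M₁ = 4.5628 × 7.108 ≈ 32.4324 billion.
After: m₂ = (1 + 0.127) / (0.05 + 0.08 + 0.127) ≈ 4.3852, MB₂ = 7.108 − 0.535 = 6.573, so M₂ = 4.3852 × 6.573 ≈ 28.8239 billion.
ΔM = M₂ − M₁ = 28.8239 − 32.4324 = -3.6085 billion.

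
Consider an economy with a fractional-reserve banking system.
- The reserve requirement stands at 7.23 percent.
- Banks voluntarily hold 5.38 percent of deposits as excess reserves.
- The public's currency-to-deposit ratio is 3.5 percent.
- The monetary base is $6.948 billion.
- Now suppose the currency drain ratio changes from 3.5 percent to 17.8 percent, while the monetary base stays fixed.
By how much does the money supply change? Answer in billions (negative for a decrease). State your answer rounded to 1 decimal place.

-17.7 billion

Initially m₁ = (1 + 0.035) / (0.0723 + 0.0538 + 0.035) ≈ 6.4246, so M₁ = 6.4246 × 6.948 ≈ 44.6381 billion.
After the change m₂ = (1 + 0.178) / (0.0723 + 0.0538 + 0.178) ≈ 3.8737, so M₂ = 3.8737 × 6.948 ≈ 26.9145 billion.
ΔM = M₂ − M₁ = 26.9145 − 44.6381 = -17.7236 billion.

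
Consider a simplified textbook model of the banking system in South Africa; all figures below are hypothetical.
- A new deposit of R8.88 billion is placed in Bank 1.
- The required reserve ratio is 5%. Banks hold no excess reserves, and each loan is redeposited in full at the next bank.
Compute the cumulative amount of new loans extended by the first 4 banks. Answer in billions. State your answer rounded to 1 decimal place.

Bank i lends (1 − rr)^i of the original deposit: Bank 1 lends 8.88·0.9500 = 8.4360, Bank 2 lends 8.88·0.9500² = 8.0142, and so on.
Summing a geometric series: total = 8.88·[0.9500·(1 − 0.9500^4) / (1 − 0.9500)] ≈ 31.2965 billion.

R31.3 billion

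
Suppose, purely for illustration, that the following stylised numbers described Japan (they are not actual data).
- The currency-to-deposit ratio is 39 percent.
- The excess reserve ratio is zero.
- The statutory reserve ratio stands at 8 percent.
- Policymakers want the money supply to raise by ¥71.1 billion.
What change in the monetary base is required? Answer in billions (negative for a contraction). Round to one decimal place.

The money multiplier is m = (1 + c) / (rr + c) = (1 + 0.39) / (0.08 + 0.39) ≈ 2.9574.
ΔMB = ΔM / m = (+71.1) / 2.9574 ≈ 24.0414 billion.

¥24.0 billion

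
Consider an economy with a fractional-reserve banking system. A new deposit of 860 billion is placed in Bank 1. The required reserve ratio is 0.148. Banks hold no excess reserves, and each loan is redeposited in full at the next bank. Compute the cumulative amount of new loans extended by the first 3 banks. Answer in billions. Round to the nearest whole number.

Bank i lends (1 − rr)^i of the original deposit: Bank 1 lends 860·0.8520 = 732.7200, Bank 2 lends 860·0.8520² ≈ 624.2774, and so on.
Summing a geometric series: total = 860·[0.8520·(1 − 0.8520^3) / (1 − 0.8520)] ≈ 1888.8818 billion.

1889 billion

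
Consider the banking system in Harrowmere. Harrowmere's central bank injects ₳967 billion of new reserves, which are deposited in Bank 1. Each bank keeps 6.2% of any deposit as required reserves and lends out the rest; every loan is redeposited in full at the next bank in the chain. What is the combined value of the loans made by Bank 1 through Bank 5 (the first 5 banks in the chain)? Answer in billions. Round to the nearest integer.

₳4007 billion

Bank i lends (1 − rr)^i of the original deposit: Bank 1 lends 967·0.9380 = 907.0460, Bank 2 lends 967·0.9380² ≈ 850.8091, and so on.
Summing a geometric series: total = 967·[0.9380·(1 − 0.9380^5) / (1 − 0.9380)] ≈ 4006.6609 billion.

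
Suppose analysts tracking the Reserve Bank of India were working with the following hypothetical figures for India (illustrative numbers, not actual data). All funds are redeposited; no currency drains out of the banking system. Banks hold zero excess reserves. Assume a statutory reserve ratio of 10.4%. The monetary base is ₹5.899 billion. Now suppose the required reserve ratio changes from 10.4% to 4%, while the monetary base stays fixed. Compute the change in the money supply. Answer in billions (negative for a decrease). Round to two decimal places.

Initially m₁ = 1 / (0.104) ≈ 9.6154, so M₁ = 9.6154 × 5.899 ≈ 56.7212 billion.
After the change m₂ = 1 / (0.04) = 25, so M₂ = 25 × 5.899 = 147.475 billion.
ΔM = M₂ − M₁ = 147.475 − 56.7212 = 90.7538 billion.

₹90.75 billion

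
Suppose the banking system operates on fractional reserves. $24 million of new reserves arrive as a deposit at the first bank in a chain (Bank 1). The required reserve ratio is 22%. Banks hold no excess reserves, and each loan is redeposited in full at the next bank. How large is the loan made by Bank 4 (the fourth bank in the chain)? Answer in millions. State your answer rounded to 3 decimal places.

Each bank lends a fraction (1 − rr) = 0.7800 of the deposit it receives, so Bank 4 receives 24·0.7800^3 and lends 24·0.7800^4 ≈ 8.8836 million.

$8.884 million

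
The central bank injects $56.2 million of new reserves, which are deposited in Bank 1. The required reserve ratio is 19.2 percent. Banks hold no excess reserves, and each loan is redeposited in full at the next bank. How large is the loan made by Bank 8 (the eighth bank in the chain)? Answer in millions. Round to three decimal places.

$10.210 million

Each bank lends a fraction (1 − rr) = 0.8080 of the deposit it receives, so Bank 8 receives 56.2·0.8080^7 and lends 56.2·0.8080^8 ≈ 10.2100 million.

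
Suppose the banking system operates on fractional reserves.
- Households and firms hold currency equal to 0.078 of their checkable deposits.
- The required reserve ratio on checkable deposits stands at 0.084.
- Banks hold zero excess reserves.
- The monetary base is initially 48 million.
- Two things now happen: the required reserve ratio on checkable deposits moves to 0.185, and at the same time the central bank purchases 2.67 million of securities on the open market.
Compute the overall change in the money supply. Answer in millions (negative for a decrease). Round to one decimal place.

-111.7 million

Before: m₁ = (1 + 0.078) / (0.084 + 0.078) ≈ 6.6543, MB₁ = 48, so M₁ = 6.6543 × 48 = 319.4064 million.
After: m₂ = (1 + 0.078) / (0.185 + 0.078) ≈ 4.0989, MB₂ = 48 + 2.67 = 50.67, so M₂ = 4.0989 × 50.67 ≈ 207.6913 million.
ΔM = M₂ − M₁ = 207.6913 − 319.4064 = -111.7151 million.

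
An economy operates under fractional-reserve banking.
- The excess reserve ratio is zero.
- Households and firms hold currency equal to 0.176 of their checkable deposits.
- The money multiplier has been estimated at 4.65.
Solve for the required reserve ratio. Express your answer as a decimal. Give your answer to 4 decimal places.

Using m = 4.65. Since m = (1 + c)/(c + rr + e), the denominator satisfies c + rr + e = (1 + c)/m = (1 + 0.176) / 4.65 ≈ 0.252903.
With c = 0.176 and e = 0, the required reserve ratio is 0.252903 − 0.176 − 0 = 0.076903.

0.0769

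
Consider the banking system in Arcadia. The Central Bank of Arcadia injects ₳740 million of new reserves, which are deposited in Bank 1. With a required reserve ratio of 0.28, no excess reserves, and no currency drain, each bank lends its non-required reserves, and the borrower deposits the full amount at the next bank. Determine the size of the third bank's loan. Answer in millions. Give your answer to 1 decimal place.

₳276.2 million

Each bank lends a fraction (1 − rr) = 0.7200 of the deposit it receives, so Bank 3 receives 740·0.7200^2 and lends 740·0.7200^3 ≈ 276.2035 million.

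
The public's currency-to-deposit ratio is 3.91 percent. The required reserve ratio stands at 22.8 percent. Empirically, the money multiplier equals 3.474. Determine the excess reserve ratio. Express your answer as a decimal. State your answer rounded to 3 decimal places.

0.032

Using m = 3.474. Since m = (1 + c)/(c + rr + e), the denominator satisfies c + rr + e = (1 + c)/m = (1 + 0.0391) / 3.474 ≈ 0.299108.
With c = 0.0391 and rr = 0.228, the excess reserve ratio is 0.299108 − 0.0391 − 0.228 = 0.032008.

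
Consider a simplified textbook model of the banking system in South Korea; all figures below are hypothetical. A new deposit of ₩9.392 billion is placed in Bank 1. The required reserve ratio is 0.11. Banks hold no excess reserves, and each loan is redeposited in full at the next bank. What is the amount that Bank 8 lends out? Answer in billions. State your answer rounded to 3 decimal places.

₩3.697 billion

Each bank lends a fraction (1 − rr) = 0.8900 of the deposit it receives, so Bank 8 receives 9.392·0.8900^7 and lends 9.392·0.8900^8 ≈ 3.6972 billion.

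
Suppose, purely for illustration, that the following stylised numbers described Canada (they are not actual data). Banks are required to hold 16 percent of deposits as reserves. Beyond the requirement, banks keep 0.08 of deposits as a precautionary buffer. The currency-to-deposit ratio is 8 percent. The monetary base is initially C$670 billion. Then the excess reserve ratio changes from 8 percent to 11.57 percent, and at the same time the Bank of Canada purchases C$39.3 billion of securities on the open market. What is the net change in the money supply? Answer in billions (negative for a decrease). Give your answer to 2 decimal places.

Before: m₁ = (1 + 0.08) / (0.16 + 0.08 + 0.08) = 3.375000, MB₁ = 670, so M₁ = 3.375000 × 670 = 2261.25 billion.
After: m₂ = (1 + 0.08) / (0.16 + 0.1157 + 0.08) ≈ 3.036267, MB₂ = 670 + 39.3 = 709.3, so M₂ = 3.036267 × 709.3 ≈ 2153.6242 billion.
ΔM = M₂ − M₁ = 2153.6242 − 2261.25 = -107.6258 billion.

-107.63 billion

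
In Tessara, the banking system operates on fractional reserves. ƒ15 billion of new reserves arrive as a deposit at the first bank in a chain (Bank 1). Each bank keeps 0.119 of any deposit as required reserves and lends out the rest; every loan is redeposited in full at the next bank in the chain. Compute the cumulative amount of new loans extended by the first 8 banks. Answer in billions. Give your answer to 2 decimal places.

ƒ70.75 billion

Bank i lends (1 − rr)^i of the original deposit: Bank 1 lends 15·0.8810 = 13.2150, Bank 2 lends 15·0.8810² ≈ 11.6424, and so on.
Summing a geometric series: total = 15·[0.8810·(1 − 0.8810^8) / (1 − 0.8810)] ≈ 70.7483 billion.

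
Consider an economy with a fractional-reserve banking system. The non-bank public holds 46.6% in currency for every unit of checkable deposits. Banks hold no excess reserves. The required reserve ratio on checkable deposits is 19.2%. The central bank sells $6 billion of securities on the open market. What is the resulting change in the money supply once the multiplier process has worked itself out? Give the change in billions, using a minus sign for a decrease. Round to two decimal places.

The money multiplier is m = (1 + c) / (rr + c) = (1 + 0.466) / (0.192 + 0.466) ≈ 2.2280.
The sale removes 6 billion of base, so ΔM = m × ΔMB = 2.2280 × (−6) = -13.368 billion.

-13.37 billion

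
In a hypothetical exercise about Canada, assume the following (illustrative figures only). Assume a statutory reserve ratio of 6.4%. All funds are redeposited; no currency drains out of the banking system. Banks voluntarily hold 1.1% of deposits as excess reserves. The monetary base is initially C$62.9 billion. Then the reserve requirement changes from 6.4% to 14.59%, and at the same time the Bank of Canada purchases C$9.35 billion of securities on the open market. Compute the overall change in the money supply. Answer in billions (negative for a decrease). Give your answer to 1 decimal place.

Before: m₁ = 1 / (0.064 + 0.011) ≈ 13.3333, MB₁ = 62.9, so M₁ = 13.3333 × 62.9 ≈ 838.6646 billion.
After: m₂ = 1 / (0.1459 + 0.011) ≈ 6.3735, MB₂ = 62.9 + 9.35 = 72.25, so M₂ = 6.3735 × 72.25 ≈ 460.4854 billion.
ΔM = M₂ − M₁ = 460.4854 − 838.6646 = -378.1792 billion.

-378.2 billion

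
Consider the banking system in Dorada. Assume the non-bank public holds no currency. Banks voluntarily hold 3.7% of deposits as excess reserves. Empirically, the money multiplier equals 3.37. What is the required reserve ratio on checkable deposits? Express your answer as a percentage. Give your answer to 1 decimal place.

26.0%

Using m = 3.37. Since m = (1 + c)/(c + rr + e), the denominator satisfies c + rr + e = (1 + c)/m = (1 + 0) / 3.37 ≈ 0.296736.
With c = 0 and e = 0.037, the required reserve ratio on checkable deposits is 0.296736 − 0 − 0.037 = 0.259736.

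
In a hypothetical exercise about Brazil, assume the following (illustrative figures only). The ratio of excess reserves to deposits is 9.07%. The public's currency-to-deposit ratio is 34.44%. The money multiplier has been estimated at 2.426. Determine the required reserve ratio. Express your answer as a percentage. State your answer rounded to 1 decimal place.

11.9%

Using m = 2.426. Since m = (1 + c)/(c + rr + e), the denominator satisfies c + rr + e = (1 + c)/m = (1 + 0.3444) / 2.426 ≈ 0.554163.
With c = 0.3444 and e = 0.0907, the required reserve ratio is 0.554163 − 0.3444 − 0.0907 = 0.119063.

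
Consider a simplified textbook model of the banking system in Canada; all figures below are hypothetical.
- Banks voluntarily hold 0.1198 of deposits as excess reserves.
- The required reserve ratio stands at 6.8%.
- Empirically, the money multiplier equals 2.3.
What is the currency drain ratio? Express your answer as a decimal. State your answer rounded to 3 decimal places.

0.437

Using m = 2.3. From m = (1 + c)/(c + rr + e), rearranging gives 1 + c = m·(c + rr + e), so c·(1 − m) = m·(rr + e) − 1.
Hence c = [m·(rr + e) − 1]/(1 − m) = [2.3 × (0.068 + 0.1198) − 1] / (1 − 2.3) ≈ 0.436969.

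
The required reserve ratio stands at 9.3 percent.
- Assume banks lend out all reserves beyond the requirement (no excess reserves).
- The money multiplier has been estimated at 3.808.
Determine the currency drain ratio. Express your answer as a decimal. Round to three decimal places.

Using m = 3.808. From m = (1 + c)/(c + rr + e), rearranging gives 1 + c = m·(c + rr + e), so c·(1 − m) = m·(rr + e) − 1.
Hence c = [m·(rr + e) − 1]/(1 − m) = [3.808 × (0.093 + 0) − 1] / (1 − 3.808) ≈ 0.230006.

0.230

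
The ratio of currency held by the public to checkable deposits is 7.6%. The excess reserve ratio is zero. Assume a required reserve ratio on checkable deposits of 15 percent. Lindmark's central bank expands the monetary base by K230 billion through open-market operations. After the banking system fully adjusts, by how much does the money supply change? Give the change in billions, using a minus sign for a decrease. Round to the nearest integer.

K1095 billion

The money multiplier is m = (1 + c) / (rr + c) = (1 + 0.076) / (0.15 + 0.076) ≈ 4.7611.
The purchase adds 230 billion of base, so ΔM = m × ΔMB = 4.7611 × (+230) = 1095.053 billion.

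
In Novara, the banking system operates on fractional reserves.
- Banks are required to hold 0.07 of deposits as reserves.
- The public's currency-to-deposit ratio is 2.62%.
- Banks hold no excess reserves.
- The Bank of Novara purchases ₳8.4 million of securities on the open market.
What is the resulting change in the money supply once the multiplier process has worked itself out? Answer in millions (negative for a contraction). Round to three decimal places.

₳89.606 million

The money multiplier is m = (1 + c) / (rr + c) = (1 + 0.0262) / (0.07 + 0.0262) ≈ 10.66736.
The purchase adds 8.4 million of base, so ΔM = m × ΔMB = 10.66736 × (+8.4) ≈ 89.6058 million.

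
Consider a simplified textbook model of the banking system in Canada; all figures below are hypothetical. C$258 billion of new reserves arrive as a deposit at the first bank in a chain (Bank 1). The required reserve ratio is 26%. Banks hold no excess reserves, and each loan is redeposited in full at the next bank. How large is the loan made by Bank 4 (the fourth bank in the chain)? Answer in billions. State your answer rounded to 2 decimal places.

Each bank lends a fraction (1 − rr) = 0.7400 of the deposit it receives, so Bank 4 receives 258·0.7400^3 and lends 258·0.7400^4 ≈ 77.3654 billion.

C$77.37 billion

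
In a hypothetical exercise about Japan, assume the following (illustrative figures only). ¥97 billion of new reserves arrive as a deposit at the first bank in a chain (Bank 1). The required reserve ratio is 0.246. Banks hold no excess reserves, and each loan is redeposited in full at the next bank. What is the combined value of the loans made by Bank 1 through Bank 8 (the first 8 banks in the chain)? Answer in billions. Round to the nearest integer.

Bank i lends (1 − rr)^i of the original deposit: Bank 1 lends 97·0.7540 = 73.1380, Bank 2 lends 97·0.7540² ≈ 55.1461, and so on.
Summing a geometric series: total = 97·[0.7540·(1 − 0.7540^8) / (1 − 0.7540)] ≈ 266.2506 billion.

¥266 billion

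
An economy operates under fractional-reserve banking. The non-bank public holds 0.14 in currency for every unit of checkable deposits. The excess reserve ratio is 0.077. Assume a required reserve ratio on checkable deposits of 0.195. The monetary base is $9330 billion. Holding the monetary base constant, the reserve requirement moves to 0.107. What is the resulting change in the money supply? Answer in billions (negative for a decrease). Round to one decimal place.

$7011.8 billion

Initially m₁ = (1 + 0.14) / (0.195 + 0.077 + 0.14) ≈ 2.766990, so M₁ = 2.766990 × 9330 = 25816.0167 billion.
After the change m₂ = (1 + 0.14) / (0.107 + 0.077 + 0.14) ≈ 3.518519, so M₂ = 3.518519 × 9330 ≈ 32827.7823 billion.
ΔM = M₂ − M₁ = 32827.7823 − 25816.0167 = 7011.7656 billion.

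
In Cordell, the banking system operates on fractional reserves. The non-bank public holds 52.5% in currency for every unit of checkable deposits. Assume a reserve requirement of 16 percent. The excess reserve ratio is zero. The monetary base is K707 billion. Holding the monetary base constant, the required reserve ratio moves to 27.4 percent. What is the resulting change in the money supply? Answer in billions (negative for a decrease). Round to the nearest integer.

Initially m₁ = (1 + 0.525) / (0.16 + 0.525) ≈ 2.2263, so M₁ = 2.2263 × 707 = 1573.9941 billion.
After the change m₂ = (1 + 0.525) / (0.274 + 0.525) ≈ 1.9086, so M₂ = 1.9086 × 707 = 1349.3802 billion.
ΔM = M₂ − M₁ = 1349.3802 − 1573.9941 = -224.6139 billion.

-225 billion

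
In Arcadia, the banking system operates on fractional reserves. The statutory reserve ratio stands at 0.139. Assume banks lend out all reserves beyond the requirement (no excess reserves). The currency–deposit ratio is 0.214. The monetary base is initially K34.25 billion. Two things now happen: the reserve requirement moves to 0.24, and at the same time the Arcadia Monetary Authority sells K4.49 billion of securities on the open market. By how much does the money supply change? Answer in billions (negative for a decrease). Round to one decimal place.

-38.2 billion

Before: m₁ = (1 + 0.214) / (0.139 + 0.214) ≈ 3.4391, MB₁ = 34.25, so M₁ = 3.4391 × 34.25 ≈ 117.7892 billion.
After: m₂ = (1 + 0.214) / (0.24 + 0.214) ≈ 2.6740, MB₂ = 34.25 − 4.49 = 29.76, so M₂ = 2.6740 × 29.76 ≈ 79.5782 billion.
ΔM = M₂ − M₁ = 79.5782 − 117.7892 = -38.211 billion.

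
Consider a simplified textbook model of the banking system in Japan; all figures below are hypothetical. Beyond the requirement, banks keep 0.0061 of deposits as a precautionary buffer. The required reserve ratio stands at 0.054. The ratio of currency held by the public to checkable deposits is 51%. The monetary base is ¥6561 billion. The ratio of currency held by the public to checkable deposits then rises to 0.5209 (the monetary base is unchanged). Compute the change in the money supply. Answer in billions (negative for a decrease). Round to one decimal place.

-202.9 billion

Initially m₁ = (1 + 0.51) / (0.054 + 0.0061 + 0.51) ≈ 2.648658, so M₁ = 2.648658 × 6561 ≈ 17377.8451 billion.
After the change m₂ = (1 + 0.5209) / (0.054 + 0.0061 + 0.5209) ≈ 2.617728, so M₂ = 2.617728 × 6561 ≈ 17174.9134 billion.
ΔM = M₂ − M₁ = 17174.9134 − 17377.8451 = -202.9317 billion.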